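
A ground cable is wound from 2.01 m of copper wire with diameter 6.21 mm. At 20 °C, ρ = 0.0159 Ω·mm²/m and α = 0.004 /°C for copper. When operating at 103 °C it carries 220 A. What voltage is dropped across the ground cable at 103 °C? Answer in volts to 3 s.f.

ρ = 0.0159 Ω·mm²/m = 1.59×10^-8 Ω·m
A = π(d/2)² = π(3.1050e-03 m)² = 3.029e-05 m²
R₍20₎ = ρL/A = (1.59×10^-8)(2.01)/(3.029e-05) = 0.001055 Ω
R₍103₎ = R₍20₎(1 + αΔT) = 0.001055 × (1 + 0.004×83) = 0.001405 Ω
V = IR = 220 × 0.001405 = 0.309 V

0.309 V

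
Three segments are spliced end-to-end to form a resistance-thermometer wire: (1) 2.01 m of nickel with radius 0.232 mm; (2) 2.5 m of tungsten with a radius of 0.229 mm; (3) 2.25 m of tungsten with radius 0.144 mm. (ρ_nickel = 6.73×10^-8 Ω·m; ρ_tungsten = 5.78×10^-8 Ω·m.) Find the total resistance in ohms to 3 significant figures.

3.67 Ω

Seg 1: A = πr² = π(2.3200e-04 m)² = 1.691e-07 m²
R_1 = (6.73×10^-8)(2.01)/(1.691e-07) = 0.8 Ω
Seg 2: A = πr² = π(2.2900e-04 m)² = 1.647e-07 m²
R_2 = (5.78×10^-8)(2.5)/(1.647e-07) = 0.8771 Ω
Seg 3: A = πr² = π(1.4400e-04 m)² = 6.514e-08 m²
R_3 = (5.78×10^-8)(2.25)/(6.514e-08) = 1.996 Ω
R_total = R_1 + R_2 + R_3 = 3.67 Ω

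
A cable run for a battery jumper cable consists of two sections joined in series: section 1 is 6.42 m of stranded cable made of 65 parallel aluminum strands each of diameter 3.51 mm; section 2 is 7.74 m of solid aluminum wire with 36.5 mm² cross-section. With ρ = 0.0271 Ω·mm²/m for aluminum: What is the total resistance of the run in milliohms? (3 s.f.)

6.02 mΩ

ρ = 0.0271 Ω·mm²/m = 2.71×10^-8 Ω·m
Section 1: A_strand = π(1.7550e-03)² = 9.676e-06 m²; R₁ = ρL/(N·A_s) = (2.71×10^-8)(6.42)/(65×9.676e-06) = 2.766×10^-4 Ω
Section 2: A = 36.5 mm² = 3.650e-05 m²
R₂ = (2.71×10^-8)(7.74)/(3.650e-05) = 0.005747 Ω
R = R₁ + R₂ = 6.02 mΩ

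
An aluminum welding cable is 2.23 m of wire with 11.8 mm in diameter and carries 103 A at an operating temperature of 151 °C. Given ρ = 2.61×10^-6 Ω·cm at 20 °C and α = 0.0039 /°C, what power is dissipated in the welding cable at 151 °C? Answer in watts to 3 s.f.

ρ = 2.61×10^-6 Ω·cm = 2.61×10^-8 Ω·m
A = π(d/2)² = π(5.9000e-03 m)² = 1.094e-04 m²
R₍20₎ = ρL/A = (2.61×10^-8)(2.23)/(1.094e-04) = 5.322×10^-4 Ω
R₍151₎ = R₍20₎(1 + αΔT) = 5.322×10^-4 × (1 + 0.0039×131) = 8.041×10^-4 Ω
P = I²R = (103)² × 8.041×10^-4 = 8.53 W

8.53 W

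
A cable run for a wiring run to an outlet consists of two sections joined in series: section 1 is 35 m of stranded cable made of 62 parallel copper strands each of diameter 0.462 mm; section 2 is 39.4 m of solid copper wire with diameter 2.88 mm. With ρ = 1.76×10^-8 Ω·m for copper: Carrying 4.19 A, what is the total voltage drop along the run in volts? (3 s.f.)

Section 1: A_strand = π(2.3100e-04)² = 1.676e-07 m²; R₁ = ρL/(N·A_s) = (1.76×10^-8)(35)/(62×1.676e-07) = 0.05927 Ω
Section 2: A = π(d/2)² = π(1.4400e-03 m)² = 6.514e-06 m²
R₂ = (1.76×10^-8)(39.4)/(6.514e-06) = 0.1064 Ω
R = R₁ + R₂ = 0.1657 Ω
V = IR = 4.19 × 0.1657 = 0.694 V

0.694 V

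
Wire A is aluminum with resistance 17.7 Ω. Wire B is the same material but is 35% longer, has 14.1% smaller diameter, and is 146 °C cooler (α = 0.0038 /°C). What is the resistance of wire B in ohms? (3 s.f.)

14.4 Ω

R ∝ ρL/d² with ρ ∝ (1+αΔT), so R_B/R_A = (1 + 35/100) × (1 − 14.1/100)⁻² × (1 − 0.0038×146)
= 1.35 × 1.355 × 0.4452 = 0.8145
R_B = 0.8145 × 17.7 = 14.4 Ω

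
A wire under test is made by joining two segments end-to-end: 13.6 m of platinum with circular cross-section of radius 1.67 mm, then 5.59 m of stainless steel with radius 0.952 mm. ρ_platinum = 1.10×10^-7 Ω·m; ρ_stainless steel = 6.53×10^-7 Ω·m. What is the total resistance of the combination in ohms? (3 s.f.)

1.45 Ω

Segment 1: A = πr² = π(1.6700e-03 m)² = 8.762e-06 m²
R₁ = ρL/A = (1.10×10^-7)(13.6)/(8.762e-06) = 0.1707 Ω
Segment 2: A = πr² = π(9.5200e-04 m)² = 2.847e-06 m²
R₂ = (6.53×10^-7)(5.59)/(2.847e-06) = 1.282 Ω
R = R₁ + R₂ = 1.45 Ω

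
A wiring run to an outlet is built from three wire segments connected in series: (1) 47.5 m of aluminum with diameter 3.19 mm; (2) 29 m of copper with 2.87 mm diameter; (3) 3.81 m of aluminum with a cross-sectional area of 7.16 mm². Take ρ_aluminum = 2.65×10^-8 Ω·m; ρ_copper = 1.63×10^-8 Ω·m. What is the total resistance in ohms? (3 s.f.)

Seg 1: A = π(d/2)² = π(1.5950e-03 m)² = 7.992e-06 m²
R_1 = (2.65×10^-8)(47.5)/(7.992e-06) = 0.1575 Ω
Seg 2: A = π(d/2)² = π(1.4350e-03 m)² = 6.469e-06 m²
R_2 = (1.63×10^-8)(29)/(6.469e-06) = 0.07307 Ω
Seg 3: A = 7.16 mm² = 7.160e-06 m²
R_3 = (2.65×10^-8)(3.81)/(7.160e-06) = 0.0141 Ω
R_total = R_1 + R_2 + R_3 = 0.245 Ω

0.245 Ω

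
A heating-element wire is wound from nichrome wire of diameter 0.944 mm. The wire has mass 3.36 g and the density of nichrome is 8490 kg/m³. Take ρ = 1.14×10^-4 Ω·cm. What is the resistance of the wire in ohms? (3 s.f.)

0.921 Ω

ρ = 1.14×10^-4 Ω·cm = 1.14×10^-6 Ω·m
A = π(d/2)² = π(4.7200e-04 m)² = 6.9990e-07 m²
L = m/(density·A) = 0.00336/(8490×6.9990e-07) = 0.5655 m
R = ρL/A = (1.14×10^-6)(0.5655)/(6.9990e-07) = 0.921 Ω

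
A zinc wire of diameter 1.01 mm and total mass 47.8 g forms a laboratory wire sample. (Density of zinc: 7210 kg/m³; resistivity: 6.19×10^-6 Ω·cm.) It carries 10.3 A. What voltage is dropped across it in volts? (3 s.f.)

6.58 V

ρ = 6.19×10^-6 Ω·cm = 6.19×10^-8 Ω·m
A = π(d/2)² = π(5.0500e-04 m)² = 8.0118e-07 m²
L = m/(density·A) = 0.0478/(7210×8.0118e-07) = 8.275 m
R = ρL/A = (6.19×10^-8)(8.275)/(8.0118e-07) = 0.6393 Ω
V = IR = 10.3 × 0.6393 = 6.58 V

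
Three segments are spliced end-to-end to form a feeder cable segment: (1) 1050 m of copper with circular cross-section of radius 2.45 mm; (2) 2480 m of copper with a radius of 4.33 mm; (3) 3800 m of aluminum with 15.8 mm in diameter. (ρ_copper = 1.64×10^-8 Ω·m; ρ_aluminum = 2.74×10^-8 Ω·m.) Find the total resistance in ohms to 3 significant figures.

Seg 1: A = πr² = π(2.4500e-03 m)² = 1.886e-05 m²
R_1 = (1.64×10^-8)(1050)/(1.886e-05) = 0.9132 Ω
Seg 2: A = πr² = π(4.3300e-03 m)² = 5.890e-05 m²
R_2 = (1.64×10^-8)(2480)/(5.890e-05) = 0.6905 Ω
Seg 3: A = π(d/2)² = π(7.9000e-03 m)² = 1.961e-04 m²
R_3 = (2.74×10^-8)(3800)/(1.961e-04) = 0.531 Ω
R_total = R_1 + R_2 + R_3 = 2.13 Ω

2.13 Ω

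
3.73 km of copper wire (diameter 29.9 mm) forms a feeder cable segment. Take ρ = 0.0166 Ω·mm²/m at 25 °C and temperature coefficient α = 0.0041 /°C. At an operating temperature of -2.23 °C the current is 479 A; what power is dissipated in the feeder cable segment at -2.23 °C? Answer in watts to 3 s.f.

ρ = 0.0166 Ω·mm²/m = 1.66×10^-8 Ω·m
A = π(d/2)² = π(1.4950e-02 m)² = 7.022e-04 m²
R₍25₎ = ρL/A = (1.66×10^-8)(3730)/(7.022e-04) = 0.08818 Ω
R₍-2.23₎ = R₍25₎(1 + αΔT) = 0.08818 × (1 + 0.0041×-27.2) = 0.07834 Ω
P = I²R = (479)² × 0.07834 = 18000 W

18000 W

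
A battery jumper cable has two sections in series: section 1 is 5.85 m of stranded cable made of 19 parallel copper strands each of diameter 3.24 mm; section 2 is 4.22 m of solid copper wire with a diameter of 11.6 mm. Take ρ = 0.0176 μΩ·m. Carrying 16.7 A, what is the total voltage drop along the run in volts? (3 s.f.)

ρ = 0.0176 μΩ·m = 1.76×10^-8 Ω·m
Section 1: A_strand = π(1.6200e-03)² = 8.245e-06 m²; R₁ = ρL/(N·A_s) = (1.76×10^-8)(5.85)/(19×8.245e-06) = 6.573×10^-4 Ω
Section 2: A = π(d/2)² = π(5.8000e-03 m)² = 1.057e-04 m²
R₂ = (1.76×10^-8)(4.22)/(1.057e-04) = 7.028×10^-4 Ω
R = R₁ + R₂ = 0.00136 Ω
V = IR = 16.7 × 0.00136 = 0.0227 V

0.0227 V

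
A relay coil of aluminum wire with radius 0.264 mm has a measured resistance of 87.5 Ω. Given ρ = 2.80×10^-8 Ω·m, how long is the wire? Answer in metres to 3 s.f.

A = πr² = π(2.6400e-04 m)² = 2.190e-07 m²
L = RA/ρ = (87.5)(2.190e-07)/(2.80×10^-8) = 684 m

684 m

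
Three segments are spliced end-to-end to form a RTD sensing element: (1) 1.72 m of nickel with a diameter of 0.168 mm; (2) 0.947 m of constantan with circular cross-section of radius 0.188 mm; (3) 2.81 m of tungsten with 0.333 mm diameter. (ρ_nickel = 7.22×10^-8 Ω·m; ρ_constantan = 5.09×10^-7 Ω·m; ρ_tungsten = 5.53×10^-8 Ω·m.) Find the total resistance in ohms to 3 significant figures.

Seg 1: A = π(d/2)² = π(8.4000e-05 m)² = 2.217e-08 m²
R_1 = (7.22×10^-8)(1.72)/(2.217e-08) = 5.602 Ω
Seg 2: A = πr² = π(1.8800e-04 m)² = 1.110e-07 m²
R_2 = (5.09×10^-7)(0.947)/(1.110e-07) = 4.341 Ω
Seg 3: A = π(d/2)² = π(1.6650e-04 m)² = 8.709e-08 m²
R_3 = (5.53×10^-8)(2.81)/(8.709e-08) = 1.784 Ω
R_total = R_1 + R_2 + R_3 = 11.7 Ω

11.7 Ω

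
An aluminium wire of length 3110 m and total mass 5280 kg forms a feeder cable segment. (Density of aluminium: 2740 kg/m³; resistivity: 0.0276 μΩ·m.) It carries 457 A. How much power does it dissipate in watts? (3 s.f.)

ρ = 0.0276 μΩ·m = 2.76×10^-8 Ω·m
A = m/(density·L) = 5280/(2740×3110) = 6.1962e-04 m²
R = ρL/A = (2.76×10^-8)(3110)/(6.1962e-04) = 0.1385 Ω
P = I²R = (457)² × 0.1385 = 28900 W

28900 W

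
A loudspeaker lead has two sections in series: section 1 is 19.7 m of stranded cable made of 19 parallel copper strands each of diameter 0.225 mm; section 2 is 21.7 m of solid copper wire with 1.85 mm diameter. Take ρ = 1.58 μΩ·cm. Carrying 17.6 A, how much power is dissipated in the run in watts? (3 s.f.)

ρ = 1.58 μΩ·cm = 1.58×10^-8 Ω·m
Section 1: A_strand = π(1.1250e-04)² = 3.976e-08 m²; R₁ = ρL/(N·A_s) = (1.58×10^-8)(19.7)/(19×3.976e-08) = 0.412 Ω
Section 2: A = π(d/2)² = π(9.2500e-04 m)² = 2.688e-06 m²
R₂ = (1.58×10^-8)(21.7)/(2.688e-06) = 0.1276 Ω
R = R₁ + R₂ = 0.5396 Ω
P = I²R = (17.6)² × 0.5396 = 167 W

167 W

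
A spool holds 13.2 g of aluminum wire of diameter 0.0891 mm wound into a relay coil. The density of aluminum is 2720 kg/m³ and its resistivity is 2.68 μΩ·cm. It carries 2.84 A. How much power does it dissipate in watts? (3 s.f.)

27000 W

ρ = 2.68 μΩ·cm = 2.68×10^-8 Ω·m
A = π(d/2)² = π(4.4550e-05 m)² = 6.2351e-09 m²
L = m/(density·A) = 0.0132/(2720×6.2351e-09) = 778.3 m
R = ρL/A = (2.68×10^-8)(778.3)/(6.2351e-09) = 3345 Ω
P = I²R = (2.84)² × 3345 = 27000 W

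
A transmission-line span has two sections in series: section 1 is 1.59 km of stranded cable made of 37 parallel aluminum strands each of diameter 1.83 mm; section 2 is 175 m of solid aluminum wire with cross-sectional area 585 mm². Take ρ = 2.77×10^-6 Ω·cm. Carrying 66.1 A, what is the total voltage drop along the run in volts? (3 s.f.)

30.5 V

ρ = 2.77×10^-6 Ω·cm = 2.77×10^-8 Ω·m
Section 1: A_strand = π(9.1500e-04)² = 2.630e-06 m²; R₁ = ρL/(N·A_s) = (2.77×10^-8)(1590)/(37×2.630e-06) = 0.4526 Ω
Section 2: A = 585 mm² = 5.850e-04 m²
R₂ = (2.77×10^-8)(175)/(5.850e-04) = 0.008286 Ω
R = R₁ + R₂ = 0.4609 Ω
V = IR = 66.1 × 0.4609 = 30.5 V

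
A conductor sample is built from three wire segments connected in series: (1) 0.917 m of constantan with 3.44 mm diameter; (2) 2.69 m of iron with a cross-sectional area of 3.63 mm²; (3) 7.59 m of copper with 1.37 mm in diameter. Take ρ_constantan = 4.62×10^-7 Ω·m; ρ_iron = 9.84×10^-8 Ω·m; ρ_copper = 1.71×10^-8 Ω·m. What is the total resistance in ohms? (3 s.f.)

0.207 Ω

Seg 1: A = π(d/2)² = π(1.7200e-03 m)² = 9.294e-06 m²
R_1 = (4.62×10^-7)(0.917)/(9.294e-06) = 0.04558 Ω
Seg 2: A = 3.63 mm² = 3.630e-06 m²
R_2 = (9.84×10^-8)(2.69)/(3.630e-06) = 0.07292 Ω
Seg 3: A = π(d/2)² = π(6.8500e-04 m)² = 1.474e-06 m²
R_3 = (1.71×10^-8)(7.59)/(1.474e-06) = 0.08805 Ω
R_total = R_1 + R_2 + R_3 = 0.207 Ω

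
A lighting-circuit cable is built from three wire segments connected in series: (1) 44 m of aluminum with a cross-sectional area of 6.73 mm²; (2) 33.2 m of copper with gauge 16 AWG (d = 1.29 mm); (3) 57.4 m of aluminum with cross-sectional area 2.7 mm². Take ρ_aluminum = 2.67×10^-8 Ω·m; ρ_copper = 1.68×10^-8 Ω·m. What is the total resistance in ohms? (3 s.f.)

1.17 Ω

Seg 1: A = 6.73 mm² = 6.730e-06 m²
R_1 = (2.67×10^-8)(44)/(6.730e-06) = 0.1746 Ω
Seg 2: A = π(1.29/2 mm)² = π(6.4500e-04 m)² = 1.307e-06 m²
R_2 = (1.68×10^-8)(33.2)/(1.307e-06) = 0.4268 Ω
Seg 3: A = 2.7 mm² = 2.700e-06 m²
R_3 = (2.67×10^-8)(57.4)/(2.700e-06) = 0.5676 Ω
R_total = R_1 + R_2 + R_3 = 1.17 Ω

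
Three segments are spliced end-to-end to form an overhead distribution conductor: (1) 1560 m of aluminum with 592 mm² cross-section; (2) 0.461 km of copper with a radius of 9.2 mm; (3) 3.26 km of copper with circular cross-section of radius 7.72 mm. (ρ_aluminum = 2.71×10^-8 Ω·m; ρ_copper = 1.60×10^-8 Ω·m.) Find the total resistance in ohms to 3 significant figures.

Seg 1: A = 592 mm² = 5.920e-04 m²
R_1 = (2.71×10^-8)(1560)/(5.920e-04) = 0.07141 Ω
Seg 2: A = πr² = π(9.2000e-03 m)² = 2.659e-04 m²
R_2 = (1.60×10^-8)(461)/(2.659e-04) = 0.02774 Ω
Seg 3: A = πr² = π(7.7200e-03 m)² = 1.872e-04 m²
R_3 = (1.60×10^-8)(3260)/(1.872e-04) = 0.2786 Ω
R_total = R_1 + R_2 + R_3 = 0.378 Ω

0.378 Ω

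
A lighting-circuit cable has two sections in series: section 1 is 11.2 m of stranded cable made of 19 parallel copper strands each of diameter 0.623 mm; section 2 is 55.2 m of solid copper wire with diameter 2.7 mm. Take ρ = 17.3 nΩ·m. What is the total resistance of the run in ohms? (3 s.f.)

ρ = 17.3 nΩ·m = 1.73×10^-8 Ω·m
Section 1: A_strand = π(3.1150e-04)² = 3.048e-07 m²; R₁ = ρL/(N·A_s) = (1.73×10^-8)(11.2)/(19×3.048e-07) = 0.03345 Ω
Section 2: A = π(d/2)² = π(1.3500e-03 m)² = 5.726e-06 m²
R₂ = (1.73×10^-8)(55.2)/(5.726e-06) = 0.1668 Ω
R = R₁ + R₂ = 0.200 Ω

0.200 Ω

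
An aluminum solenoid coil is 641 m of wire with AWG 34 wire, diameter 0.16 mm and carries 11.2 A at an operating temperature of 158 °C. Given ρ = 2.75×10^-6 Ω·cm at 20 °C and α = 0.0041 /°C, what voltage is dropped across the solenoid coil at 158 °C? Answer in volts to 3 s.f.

ρ = 2.75×10^-6 Ω·cm = 2.75×10^-8 Ω·m
A = π(0.16/2 mm)² = π(8.0000e-05 m)² = 2.011e-08 m²
R₍20₎ = ρL/A = (2.75×10^-8)(641)/(2.011e-08) = 876.7 Ω
R₍158₎ = R₍20₎(1 + αΔT) = 876.7 × (1 + 0.0041×138) = 1373 Ω
V = IR = 11.2 × 1373 = 15400 V

15400 V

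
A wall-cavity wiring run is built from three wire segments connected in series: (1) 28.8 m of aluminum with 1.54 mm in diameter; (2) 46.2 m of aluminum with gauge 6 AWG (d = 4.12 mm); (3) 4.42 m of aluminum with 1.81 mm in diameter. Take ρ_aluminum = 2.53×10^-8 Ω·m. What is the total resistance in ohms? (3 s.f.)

0.522 Ω

Seg 1: A = π(d/2)² = π(7.7000e-04 m)² = 1.863e-06 m²
R_1 = (2.53×10^-8)(28.8)/(1.863e-06) = 0.3912 Ω
Seg 2: A = π(4.12/2 mm)² = π(2.0600e-03 m)² = 1.333e-05 m²
R_2 = (2.53×10^-8)(46.2)/(1.333e-05) = 0.08768 Ω
Seg 3: A = π(d/2)² = π(9.0500e-04 m)² = 2.573e-06 m²
R_3 = (2.53×10^-8)(4.42)/(2.573e-06) = 0.04346 Ω
R_total = R_1 + R_2 + R_3 = 0.522 Ω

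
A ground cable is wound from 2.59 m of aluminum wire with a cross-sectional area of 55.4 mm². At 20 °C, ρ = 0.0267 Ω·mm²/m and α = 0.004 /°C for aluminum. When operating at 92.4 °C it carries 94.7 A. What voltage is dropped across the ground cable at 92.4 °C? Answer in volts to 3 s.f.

ρ = 0.0267 Ω·mm²/m = 2.67×10^-8 Ω·m
A = 55.4 mm² = 5.540e-05 m²
R₍20₎ = ρL/A = (2.67×10^-8)(2.59)/(5.540e-05) = 0.001248 Ω
R₍92.4₎ = R₍20₎(1 + αΔT) = 0.001248 × (1 + 0.004×72.4) = 0.00161 Ω
V = IR = 94.7 × 0.00161 = 0.152 V

0.152 V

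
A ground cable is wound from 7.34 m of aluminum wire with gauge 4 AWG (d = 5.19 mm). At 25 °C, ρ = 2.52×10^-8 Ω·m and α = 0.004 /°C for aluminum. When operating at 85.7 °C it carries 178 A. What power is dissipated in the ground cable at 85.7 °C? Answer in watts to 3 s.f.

344 W

A = π(5.19/2 mm)² = π(2.5950e-03 m)² = 2.116e-05 m²
R₍25₎ = ρL/A = (2.52×10^-8)(7.34)/(2.116e-05) = 0.008743 Ω
R₍85.7₎ = R₍25₎(1 + αΔT) = 0.008743 × (1 + 0.004×60.7) = 0.01087 Ω
P = I²R = (178)² × 0.01087 = 344 W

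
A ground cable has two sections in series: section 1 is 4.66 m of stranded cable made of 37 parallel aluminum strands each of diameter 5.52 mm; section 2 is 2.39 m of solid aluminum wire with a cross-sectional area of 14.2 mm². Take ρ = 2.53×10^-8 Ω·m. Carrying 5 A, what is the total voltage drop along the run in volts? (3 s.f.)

0.0220 V

Section 1: A_strand = π(2.7600e-03)² = 2.393e-05 m²; R₁ = ρL/(N·A_s) = (2.53×10^-8)(4.66)/(37×2.393e-05) = 1.331×10^-4 Ω
Section 2: A = 14.2 mm² = 1.420e-05 m²
R₂ = (2.53×10^-8)(2.39)/(1.420e-05) = 0.004258 Ω
R = R₁ + R₂ = 0.004391 Ω
V = IR = 5 × 0.004391 = 0.0220 V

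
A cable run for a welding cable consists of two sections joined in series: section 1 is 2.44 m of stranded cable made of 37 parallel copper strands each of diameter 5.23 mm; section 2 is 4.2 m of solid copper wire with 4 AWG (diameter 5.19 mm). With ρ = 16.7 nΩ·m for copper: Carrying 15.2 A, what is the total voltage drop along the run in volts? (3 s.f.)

ρ = 16.7 nΩ·m = 1.67×10^-8 Ω·m
Section 1: A_strand = π(2.6150e-03)² = 2.148e-05 m²; R₁ = ρL/(N·A_s) = (1.67×10^-8)(2.44)/(37×2.148e-05) = 5.126×10^-5 Ω
Section 2: A = π(5.19/2 mm)² = π(2.5950e-03 m)² = 2.116e-05 m²
R₂ = (1.67×10^-8)(4.2)/(2.116e-05) = 0.003315 Ω
R = R₁ + R₂ = 0.003367 Ω
V = IR = 15.2 × 0.003367 = 0.0512 V

0.0512 V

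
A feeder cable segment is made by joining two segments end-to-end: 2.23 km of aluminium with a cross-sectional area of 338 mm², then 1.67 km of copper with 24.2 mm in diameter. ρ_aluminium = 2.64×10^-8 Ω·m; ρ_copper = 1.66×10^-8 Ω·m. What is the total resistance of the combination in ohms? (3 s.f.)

Segment 1: A = 338 mm² = 3.380e-04 m²
R₁ = ρL/A = (2.64×10^-8)(2230)/(3.380e-04) = 0.1742 Ω
Segment 2: A = π(d/2)² = π(1.2100e-02 m)² = 4.600e-04 m²
R₂ = (1.66×10^-8)(1670)/(4.600e-04) = 0.06027 Ω
R = R₁ + R₂ = 0.234 Ω

0.234 Ω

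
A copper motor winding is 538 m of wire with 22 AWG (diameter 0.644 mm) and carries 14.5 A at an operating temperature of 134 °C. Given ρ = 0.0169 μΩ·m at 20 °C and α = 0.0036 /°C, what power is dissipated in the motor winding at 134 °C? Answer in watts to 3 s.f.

8280 W

ρ = 0.0169 μΩ·m = 1.69×10^-8 Ω·m
A = π(0.644/2 mm)² = π(3.2200e-04 m)² = 3.257e-07 m²
R₍20₎ = ρL/A = (1.69×10^-8)(538)/(3.257e-07) = 27.91 Ω
R₍134₎ = R₍20₎(1 + αΔT) = 27.91 × (1 + 0.0036×114) = 39.37 Ω
P = I²R = (14.5)² × 39.37 = 8280 W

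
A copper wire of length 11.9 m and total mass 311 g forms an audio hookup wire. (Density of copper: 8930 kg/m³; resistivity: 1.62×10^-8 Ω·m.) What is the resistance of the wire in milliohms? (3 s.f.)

A = m/(density·L) = 0.311/(8930×11.9) = 2.9266e-06 m²
R = ρL/A = (1.62×10^-8)(11.9)/(2.9266e-06) = 65.9 mΩ

65.9 mΩ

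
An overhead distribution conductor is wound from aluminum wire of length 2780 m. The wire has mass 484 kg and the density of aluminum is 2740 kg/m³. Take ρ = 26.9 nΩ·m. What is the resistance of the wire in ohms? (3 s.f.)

1.18 Ω

ρ = 26.9 nΩ·m = 2.69×10^-8 Ω·m
A = m/(density·L) = 484/(2740×2780) = 6.3540e-05 m²
R = ρL/A = (2.69×10^-8)(2780)/(6.3540e-05) = 1.18 Ω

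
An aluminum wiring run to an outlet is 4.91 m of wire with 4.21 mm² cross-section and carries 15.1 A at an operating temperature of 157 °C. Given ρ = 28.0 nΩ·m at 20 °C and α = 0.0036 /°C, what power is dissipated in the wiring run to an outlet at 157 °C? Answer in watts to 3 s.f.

ρ = 28.0 nΩ·m = 2.80×10^-8 Ω·m
A = 4.21 mm² = 4.210e-06 m²
R₍20₎ = ρL/A = (2.80×10^-8)(4.91)/(4.210e-06) = 0.03266 Ω
R₍157₎ = R₍20₎(1 + αΔT) = 0.03266 × (1 + 0.0036×137) = 0.04876 Ω
P = I²R = (15.1)² × 0.04876 = 11.1 W

11.1 W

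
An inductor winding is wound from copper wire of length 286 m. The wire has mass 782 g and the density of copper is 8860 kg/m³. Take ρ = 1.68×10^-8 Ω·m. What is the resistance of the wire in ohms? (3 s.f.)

A = m/(density·L) = 0.782/(8860×286) = 3.0861e-07 m²
R = ρL/A = (1.68×10^-8)(286)/(3.0861e-07) = 15.6 Ω

15.6 Ω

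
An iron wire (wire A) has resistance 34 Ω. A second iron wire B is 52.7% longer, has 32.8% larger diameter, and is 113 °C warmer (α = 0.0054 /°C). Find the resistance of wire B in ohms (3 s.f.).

R ∝ ρL/d² with ρ ∝ (1+αΔT), so R_B/R_A = (1 + 52.7/100) × (1 + 32.8/100)⁻² × (1 + 0.0054×113)
= 1.527 × 0.567 × 1.61 = 1.394
R_B = 1.394 × 34 = 47.4 Ω

47.4 Ω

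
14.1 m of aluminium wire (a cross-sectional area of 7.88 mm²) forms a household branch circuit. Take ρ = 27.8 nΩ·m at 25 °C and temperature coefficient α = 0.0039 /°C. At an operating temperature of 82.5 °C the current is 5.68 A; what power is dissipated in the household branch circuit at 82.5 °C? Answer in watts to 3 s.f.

1.96 W

ρ = 27.8 nΩ·m = 2.78×10^-8 Ω·m
A = 7.88 mm² = 7.880e-06 m²
R₍25₎ = ρL/A = (2.78×10^-8)(14.1)/(7.880e-06) = 0.04974 Ω
R₍82.5₎ = R₍25₎(1 + αΔT) = 0.04974 × (1 + 0.0039×57.5) = 0.0609 Ω
P = I²R = (5.68)² × 0.0609 = 1.96 W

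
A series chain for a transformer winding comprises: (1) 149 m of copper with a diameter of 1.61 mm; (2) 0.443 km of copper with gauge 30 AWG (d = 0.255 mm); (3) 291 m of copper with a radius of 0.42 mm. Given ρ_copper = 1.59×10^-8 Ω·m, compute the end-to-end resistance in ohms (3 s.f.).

147 Ω

Seg 1: A = π(d/2)² = π(8.0500e-04 m)² = 2.036e-06 m²
R_1 = (1.59×10^-8)(149)/(2.036e-06) = 1.164 Ω
Seg 2: A = π(0.255/2 mm)² = π(1.2750e-04 m)² = 5.107e-08 m²
R_2 = (1.59×10^-8)(443)/(5.107e-08) = 137.9 Ω
Seg 3: A = πr² = π(4.2000e-04 m)² = 5.542e-07 m²
R_3 = (1.59×10^-8)(291)/(5.542e-07) = 8.349 Ω
R_total = R_1 + R_2 + R_3 = 147 Ω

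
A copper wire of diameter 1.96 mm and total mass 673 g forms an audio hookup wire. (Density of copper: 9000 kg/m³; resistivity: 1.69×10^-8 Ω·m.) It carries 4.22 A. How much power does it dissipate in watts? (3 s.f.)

A = π(d/2)² = π(9.8000e-04 m)² = 3.0172e-06 m²
L = m/(density·A) = 0.673/(9000×3.0172e-06) = 24.78 m
R = ρL/A = (1.69×10^-8)(24.78)/(3.0172e-06) = 0.1388 Ω
P = I²R = (4.22)² × 0.1388 = 2.47 W

2.47 W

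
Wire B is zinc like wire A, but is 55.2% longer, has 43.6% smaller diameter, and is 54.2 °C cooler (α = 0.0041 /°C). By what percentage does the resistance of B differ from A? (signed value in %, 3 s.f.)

R ∝ ρL/d² with ρ ∝ (1+αΔT), so R_B/R_A = (1 + 55.2/100) × (1 − 43.6/100)⁻² × (1 − 0.0041×54.2)
= 1.552 × 3.144 × 0.7778 = 3.795
(R_B − R_A)/R_A = 3.795 − 1 = 279%

279%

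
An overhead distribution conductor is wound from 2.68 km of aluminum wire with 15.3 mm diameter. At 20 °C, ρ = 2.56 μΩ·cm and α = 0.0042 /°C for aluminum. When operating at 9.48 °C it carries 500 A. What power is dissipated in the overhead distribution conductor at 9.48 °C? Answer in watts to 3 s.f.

ρ = 2.56 μΩ·cm = 2.56×10^-8 Ω·m
A = π(d/2)² = π(7.6500e-03 m)² = 1.839e-04 m²
R₍20₎ = ρL/A = (2.56×10^-8)(2680)/(1.839e-04) = 0.3732 Ω
R₍9.48₎ = R₍20₎(1 + αΔT) = 0.3732 × (1 + 0.0042×-10.5) = 0.3567 Ω
P = I²R = (500)² × 0.3567 = 89200 W

89200 W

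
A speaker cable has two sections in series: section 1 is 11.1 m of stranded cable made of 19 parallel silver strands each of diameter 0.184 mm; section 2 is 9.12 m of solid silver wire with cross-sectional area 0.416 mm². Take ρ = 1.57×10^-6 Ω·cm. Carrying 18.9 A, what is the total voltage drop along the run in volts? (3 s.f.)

ρ = 1.57×10^-6 Ω·cm = 1.57×10^-8 Ω·m
Section 1: A_strand = π(9.2000e-05)² = 2.659e-08 m²; R₁ = ρL/(N·A_s) = (1.57×10^-8)(11.1)/(19×2.659e-08) = 0.3449 Ω
Section 2: A = 0.416 mm² = 4.160e-07 m²
R₂ = (1.57×10^-8)(9.12)/(4.160e-07) = 0.3442 Ω
R = R₁ + R₂ = 0.6891 Ω
V = IR = 18.9 × 0.6891 = 13.0 V

13.0 V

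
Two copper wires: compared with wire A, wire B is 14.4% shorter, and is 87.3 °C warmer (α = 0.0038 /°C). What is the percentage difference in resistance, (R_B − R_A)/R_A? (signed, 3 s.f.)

R ∝ ρL/d² with ρ ∝ (1+αΔT), so R_B/R_A = (1 − 14.4/100) × (1 + 0.0038×87.3)
= 0.856 × 1.332 = 1.14
(R_B − R_A)/R_A = 1.14 − 1 = 14.0%

14.0%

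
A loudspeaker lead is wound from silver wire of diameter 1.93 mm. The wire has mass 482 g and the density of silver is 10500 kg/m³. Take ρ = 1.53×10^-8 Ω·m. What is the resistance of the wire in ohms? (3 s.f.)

0.0821 Ω

A = π(d/2)² = π(9.6500e-04 m)² = 2.9255e-06 m²
L = m/(density·A) = 0.482/(10500×2.9255e-06) = 15.69 m
R = ρL/A = (1.53×10^-8)(15.69)/(2.9255e-06) = 0.0821 Ω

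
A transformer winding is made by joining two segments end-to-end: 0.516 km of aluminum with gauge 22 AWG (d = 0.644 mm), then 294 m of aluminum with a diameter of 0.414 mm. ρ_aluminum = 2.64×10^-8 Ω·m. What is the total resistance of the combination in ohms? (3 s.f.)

Segment 1: A = π(0.644/2 mm)² = π(3.2200e-04 m)² = 3.257e-07 m²
R₁ = ρL/A = (2.64×10^-8)(516)/(3.257e-07) = 41.82 Ω
Segment 2: A = π(d/2)² = π(2.0700e-04 m)² = 1.346e-07 m²
R₂ = (2.64×10^-8)(294)/(1.346e-07) = 57.66 Ω
R = R₁ + R₂ = 99.5 Ω

99.5 Ω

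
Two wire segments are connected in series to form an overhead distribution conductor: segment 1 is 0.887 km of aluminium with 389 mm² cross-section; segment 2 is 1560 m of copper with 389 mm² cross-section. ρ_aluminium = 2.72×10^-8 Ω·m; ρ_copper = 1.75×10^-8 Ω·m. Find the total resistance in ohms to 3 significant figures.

0.132 Ω

Segment 1: A = 389 mm² = 3.890e-04 m²
R₁ = ρL/A = (2.72×10^-8)(887)/(3.890e-04) = 0.06202 Ω
R₂ = (1.75×10^-8)(1560)/(3.890e-04) = 0.07018 Ω
R = R₁ + R₂ = 0.132 Ω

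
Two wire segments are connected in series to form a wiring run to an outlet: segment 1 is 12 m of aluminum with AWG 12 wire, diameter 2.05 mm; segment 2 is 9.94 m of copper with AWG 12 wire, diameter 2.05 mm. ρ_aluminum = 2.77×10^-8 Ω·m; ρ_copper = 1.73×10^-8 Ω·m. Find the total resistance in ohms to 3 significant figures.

0.153 Ω

Segment 1: A = π(2.05/2 mm)² = π(1.0250e-03 m)² = 3.301e-06 m²
R₁ = ρL/A = (2.77×10^-8)(12)/(3.301e-06) = 0.1007 Ω
R₂ = (1.73×10^-8)(9.94)/(3.301e-06) = 0.0521 Ω
R = R₁ + R₂ = 0.153 Ω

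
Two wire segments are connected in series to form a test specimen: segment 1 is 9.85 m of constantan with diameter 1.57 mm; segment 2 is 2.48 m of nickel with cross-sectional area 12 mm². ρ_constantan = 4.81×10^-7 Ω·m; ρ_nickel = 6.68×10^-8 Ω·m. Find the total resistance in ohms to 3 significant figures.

2.46 Ω

Segment 1: A = π(d/2)² = π(7.8500e-04 m)² = 1.936e-06 m²
R₁ = ρL/A = (4.81×10^-7)(9.85)/(1.936e-06) = 2.447 Ω
Segment 2: A = 12 mm² = 1.200e-05 m²
R₂ = (6.68×10^-8)(2.48)/(1.200e-05) = 0.01381 Ω
R = R₁ + R₂ = 2.46 Ω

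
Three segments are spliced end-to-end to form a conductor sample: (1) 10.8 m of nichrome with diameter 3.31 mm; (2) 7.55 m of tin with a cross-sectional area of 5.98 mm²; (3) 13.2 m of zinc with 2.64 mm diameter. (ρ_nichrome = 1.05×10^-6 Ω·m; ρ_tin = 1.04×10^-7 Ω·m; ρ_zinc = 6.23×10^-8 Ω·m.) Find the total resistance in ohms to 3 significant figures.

Seg 1: A = π(d/2)² = π(1.6550e-03 m)² = 8.605e-06 m²
R_1 = (1.05×10^-6)(10.8)/(8.605e-06) = 1.318 Ω
Seg 2: A = 5.98 mm² = 5.980e-06 m²
R_2 = (1.04×10^-7)(7.55)/(5.980e-06) = 0.1313 Ω
Seg 3: A = π(d/2)² = π(1.3200e-03 m)² = 5.474e-06 m²
R_3 = (6.23×10^-8)(13.2)/(5.474e-06) = 0.1502 Ω
R_total = R_1 + R_2 + R_3 = 1.60 Ω

1.60 Ω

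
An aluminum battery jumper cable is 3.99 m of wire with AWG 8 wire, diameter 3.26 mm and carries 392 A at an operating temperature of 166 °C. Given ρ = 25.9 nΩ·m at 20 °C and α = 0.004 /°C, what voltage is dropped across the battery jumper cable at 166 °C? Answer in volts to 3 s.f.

7.69 V

ρ = 25.9 nΩ·m = 2.59×10^-8 Ω·m
A = π(3.26/2 mm)² = π(1.6300e-03 m)² = 8.347e-06 m²
R₍20₎ = ρL/A = (2.59×10^-8)(3.99)/(8.347e-06) = 0.01238 Ω
R₍166₎ = R₍20₎(1 + αΔT) = 0.01238 × (1 + 0.004×146) = 0.01961 Ω
V = IR = 392 × 0.01961 = 7.69 V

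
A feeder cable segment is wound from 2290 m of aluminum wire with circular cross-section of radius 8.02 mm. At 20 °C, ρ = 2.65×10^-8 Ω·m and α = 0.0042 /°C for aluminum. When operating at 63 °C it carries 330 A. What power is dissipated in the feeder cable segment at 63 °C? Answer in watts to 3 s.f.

A = πr² = π(8.0200e-03 m)² = 2.021e-04 m²
R₍20₎ = ρL/A = (2.65×10^-8)(2290)/(2.021e-04) = 0.3003 Ω
R₍63₎ = R₍20₎(1 + αΔT) = 0.3003 × (1 + 0.0042×43) = 0.3546 Ω
P = I²R = (330)² × 0.3546 = 38600 W

38600 W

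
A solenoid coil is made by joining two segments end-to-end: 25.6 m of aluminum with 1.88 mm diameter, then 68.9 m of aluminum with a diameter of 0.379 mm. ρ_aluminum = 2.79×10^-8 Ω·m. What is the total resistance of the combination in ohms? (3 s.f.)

17.3 Ω

Segment 1: A = π(d/2)² = π(9.4000e-04 m)² = 2.776e-06 m²
R₁ = ρL/A = (2.79×10^-8)(25.6)/(2.776e-06) = 0.2573 Ω
Segment 2: A = π(d/2)² = π(1.8950e-04 m)² = 1.128e-07 m²
R₂ = (2.79×10^-8)(68.9)/(1.128e-07) = 17.04 Ω
R = R₁ + R₂ = 17.3 Ω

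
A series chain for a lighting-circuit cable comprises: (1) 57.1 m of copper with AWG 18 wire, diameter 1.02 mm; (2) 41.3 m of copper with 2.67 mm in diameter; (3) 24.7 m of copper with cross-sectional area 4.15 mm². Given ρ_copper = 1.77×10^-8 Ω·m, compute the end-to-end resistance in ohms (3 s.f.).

Seg 1: A = π(1.02/2 mm)² = π(5.1000e-04 m)² = 8.171e-07 m²
R_1 = (1.77×10^-8)(57.1)/(8.171e-07) = 1.237 Ω
Seg 2: A = π(d/2)² = π(1.3350e-03 m)² = 5.599e-06 m²
R_2 = (1.77×10^-8)(41.3)/(5.599e-06) = 0.1306 Ω
Seg 3: A = 4.15 mm² = 4.150e-06 m²
R_3 = (1.77×10^-8)(24.7)/(4.150e-06) = 0.1053 Ω
R_total = R_1 + R_2 + R_3 = 1.47 Ω

1.47 Ω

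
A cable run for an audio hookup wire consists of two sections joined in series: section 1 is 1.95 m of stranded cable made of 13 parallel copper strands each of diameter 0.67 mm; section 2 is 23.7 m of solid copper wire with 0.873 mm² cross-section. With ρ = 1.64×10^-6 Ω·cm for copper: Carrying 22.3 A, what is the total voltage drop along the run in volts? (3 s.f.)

10.1 V

ρ = 1.64×10^-6 Ω·cm = 1.64×10^-8 Ω·m
Section 1: A_strand = π(3.3500e-04)² = 3.526e-07 m²; R₁ = ρL/(N·A_s) = (1.64×10^-8)(1.95)/(13×3.526e-07) = 0.006977 Ω
Section 2: A = 0.873 mm² = 8.730e-07 m²
R₂ = (1.64×10^-8)(23.7)/(8.730e-07) = 0.4452 Ω
R = R₁ + R₂ = 0.4522 Ω
V = IR = 22.3 × 0.4522 = 10.1 V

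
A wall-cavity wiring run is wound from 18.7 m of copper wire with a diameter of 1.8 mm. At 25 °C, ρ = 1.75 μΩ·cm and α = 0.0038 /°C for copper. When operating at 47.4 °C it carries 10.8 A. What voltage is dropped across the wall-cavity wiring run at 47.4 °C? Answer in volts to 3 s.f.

ρ = 1.75 μΩ·cm = 1.75×10^-8 Ω·m
A = π(d/2)² = π(9.0000e-04 m)² = 2.545e-06 m²
R₍25₎ = ρL/A = (1.75×10^-8)(18.7)/(2.545e-06) = 0.1286 Ω
R₍47.4₎ = R₍25₎(1 + αΔT) = 0.1286 × (1 + 0.0038×22.4) = 0.1395 Ω
V = IR = 10.8 × 0.1395 = 1.51 V

1.51 V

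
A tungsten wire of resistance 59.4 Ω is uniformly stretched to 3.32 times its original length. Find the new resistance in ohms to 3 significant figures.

655 Ω

Volume constant ⇒ A' = A/k with k = 3.32. R' = ρ(kL)/(A/k) = k²R.
R' = 11.02 × 59.4 = 655 Ω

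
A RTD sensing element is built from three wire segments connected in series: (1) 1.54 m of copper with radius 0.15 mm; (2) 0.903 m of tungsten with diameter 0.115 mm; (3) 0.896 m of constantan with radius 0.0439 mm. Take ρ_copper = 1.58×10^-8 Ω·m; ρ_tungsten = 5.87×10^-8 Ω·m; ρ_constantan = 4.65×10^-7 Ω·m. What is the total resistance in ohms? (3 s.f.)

74.3 Ω

Seg 1: A = πr² = π(1.5000e-04 m)² = 7.069e-08 m²
R_1 = (1.58×10^-8)(1.54)/(7.069e-08) = 0.3442 Ω
Seg 2: A = π(d/2)² = π(5.7500e-05 m)² = 1.039e-08 m²
R_2 = (5.87×10^-8)(0.903)/(1.039e-08) = 5.103 Ω
Seg 3: A = πr² = π(4.3900e-05 m)² = 6.055e-09 m²
R_3 = (4.65×10^-7)(0.896)/(6.055e-09) = 68.81 Ω
R_total = R_1 + R_2 + R_3 = 74.3 Ω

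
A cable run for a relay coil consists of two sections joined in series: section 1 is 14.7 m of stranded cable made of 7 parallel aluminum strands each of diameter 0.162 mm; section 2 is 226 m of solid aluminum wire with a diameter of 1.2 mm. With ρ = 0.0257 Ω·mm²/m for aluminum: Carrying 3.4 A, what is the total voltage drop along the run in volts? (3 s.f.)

ρ = 0.0257 Ω·mm²/m = 2.57×10^-8 Ω·m
Section 1: A_strand = π(8.1000e-05)² = 2.061e-08 m²; R₁ = ρL/(N·A_s) = (2.57×10^-8)(14.7)/(7×2.061e-08) = 2.618 Ω
Section 2: A = π(d/2)² = π(6.0000e-04 m)² = 1.131e-06 m²
R₂ = (2.57×10^-8)(226)/(1.131e-06) = 5.136 Ω
R = R₁ + R₂ = 7.754 Ω
V = IR = 3.4 × 7.754 = 26.4 V

26.4 V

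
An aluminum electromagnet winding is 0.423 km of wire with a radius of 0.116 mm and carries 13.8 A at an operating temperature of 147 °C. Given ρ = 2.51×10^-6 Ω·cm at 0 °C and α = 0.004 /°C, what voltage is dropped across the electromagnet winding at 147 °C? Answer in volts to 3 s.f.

ρ = 2.51×10^-6 Ω·cm = 2.51×10^-8 Ω·m
A = πr² = π(1.1600e-04 m)² = 4.227e-08 m²
R₍0₎ = ρL/A = (2.51×10^-8)(423)/(4.227e-08) = 251.2 Ω
R₍147₎ = R₍0₎(1 + αΔT) = 251.2 × (1 + 0.004×147) = 398.8 Ω
V = IR = 13.8 × 398.8 = 5500 V

5500 V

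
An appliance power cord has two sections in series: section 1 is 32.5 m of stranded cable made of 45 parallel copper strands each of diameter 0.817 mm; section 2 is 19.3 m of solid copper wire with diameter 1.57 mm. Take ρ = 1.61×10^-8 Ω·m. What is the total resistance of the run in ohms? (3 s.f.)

0.183 Ω

Section 1: A_strand = π(4.0850e-04)² = 5.242e-07 m²; R₁ = ρL/(N·A_s) = (1.61×10^-8)(32.5)/(45×5.242e-07) = 0.02218 Ω
Section 2: A = π(d/2)² = π(7.8500e-04 m)² = 1.936e-06 m²
R₂ = (1.61×10^-8)(19.3)/(1.936e-06) = 0.1605 Ω
R = R₁ + R₂ = 0.183 Ω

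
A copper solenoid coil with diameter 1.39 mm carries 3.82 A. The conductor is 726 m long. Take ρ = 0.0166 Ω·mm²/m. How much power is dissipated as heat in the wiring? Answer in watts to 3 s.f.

ρ = 0.0166 Ω·mm²/m = 1.66×10^-8 Ω·m
A = π(d/2)² = π(6.9500e-04 m)² = 1.517e-06 m²
R = ρL/A = (1.66×10^-8)(726)/(1.517e-06) = 7.942 Ω
P = I²R = (3.82)² × 7.942 = 116 W

116 W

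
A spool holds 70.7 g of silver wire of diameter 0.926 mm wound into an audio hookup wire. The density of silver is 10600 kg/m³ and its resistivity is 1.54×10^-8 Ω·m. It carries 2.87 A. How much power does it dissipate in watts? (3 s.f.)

1.87 W

A = π(d/2)² = π(4.6300e-04 m)² = 6.7346e-07 m²
L = m/(density·A) = 0.0707/(10600×6.7346e-07) = 9.904 m
R = ρL/A = (1.54×10^-8)(9.904)/(6.7346e-07) = 0.2265 Ω
P = I²R = (2.87)² × 0.2265 = 1.87 W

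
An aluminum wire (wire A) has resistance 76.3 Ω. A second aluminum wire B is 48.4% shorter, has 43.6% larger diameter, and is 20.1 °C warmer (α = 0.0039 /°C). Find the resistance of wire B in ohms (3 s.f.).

20.6 Ω

R ∝ ρL/d² with ρ ∝ (1+αΔT), so R_B/R_A = (1 − 48.4/100) × (1 + 43.6/100)⁻² × (1 + 0.0039×20.1)
= 0.516 × 0.4849 × 1.078 = 0.2698
R_B = 0.2698 × 76.3 = 20.6 Ω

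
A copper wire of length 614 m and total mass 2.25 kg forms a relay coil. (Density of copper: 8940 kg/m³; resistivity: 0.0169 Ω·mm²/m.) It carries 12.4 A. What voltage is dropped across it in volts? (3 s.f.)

ρ = 0.0169 Ω·mm²/m = 1.69×10^-8 Ω·m
A = m/(density·L) = 2.25/(8940×614) = 4.0990e-07 m²
R = ρL/A = (1.69×10^-8)(614)/(4.0990e-07) = 25.32 Ω
V = IR = 12.4 × 25.32 = 314 V

314 V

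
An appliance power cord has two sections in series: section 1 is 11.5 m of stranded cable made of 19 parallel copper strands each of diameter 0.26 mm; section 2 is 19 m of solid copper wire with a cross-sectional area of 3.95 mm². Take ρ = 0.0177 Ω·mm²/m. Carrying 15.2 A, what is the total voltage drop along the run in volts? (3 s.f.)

4.36 V

ρ = 0.0177 Ω·mm²/m = 1.77×10^-8 Ω·m
Section 1: A_strand = π(1.3000e-04)² = 5.309e-08 m²; R₁ = ρL/(N·A_s) = (1.77×10^-8)(11.5)/(19×5.309e-08) = 0.2018 Ω
Section 2: A = 3.95 mm² = 3.950e-06 m²
R₂ = (1.77×10^-8)(19)/(3.950e-06) = 0.08514 Ω
R = R₁ + R₂ = 0.2869 Ω
V = IR = 15.2 × 0.2869 = 4.36 V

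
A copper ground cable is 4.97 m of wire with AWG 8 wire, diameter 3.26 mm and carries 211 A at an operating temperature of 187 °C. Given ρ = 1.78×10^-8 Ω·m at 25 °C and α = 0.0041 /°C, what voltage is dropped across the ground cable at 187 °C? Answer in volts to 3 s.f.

3.72 V

A = π(3.26/2 mm)² = π(1.6300e-03 m)² = 8.347e-06 m²
R₍25₎ = ρL/A = (1.78×10^-8)(4.97)/(8.347e-06) = 0.0106 Ω
R₍187₎ = R₍25₎(1 + αΔT) = 0.0106 × (1 + 0.0041×162) = 0.01764 Ω
V = IR = 211 × 0.01764 = 3.72 V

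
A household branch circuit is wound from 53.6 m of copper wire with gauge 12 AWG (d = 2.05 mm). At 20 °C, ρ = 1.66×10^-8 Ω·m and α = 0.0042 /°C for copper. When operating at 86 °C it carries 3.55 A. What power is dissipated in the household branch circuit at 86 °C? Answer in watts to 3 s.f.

A = π(2.05/2 mm)² = π(1.0250e-03 m)² = 3.301e-06 m²
R₍20₎ = ρL/A = (1.66×10^-8)(53.6)/(3.301e-06) = 0.2696 Ω
R₍86₎ = R₍20₎(1 + αΔT) = 0.2696 × (1 + 0.0042×66) = 0.3443 Ω
P = I²R = (3.55)² × 0.3443 = 4.34 W

4.34 W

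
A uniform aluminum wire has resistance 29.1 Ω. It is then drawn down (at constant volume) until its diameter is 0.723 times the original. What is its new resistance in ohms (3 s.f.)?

106 Ω

Volume constant ⇒ L' = L/r² with r = 0.723. R' = ρL'/A' = ρ(L/r²)/(πr²d₀²/4) = R/r⁴.
R' = 3.66 × 29.1 = 106 Ω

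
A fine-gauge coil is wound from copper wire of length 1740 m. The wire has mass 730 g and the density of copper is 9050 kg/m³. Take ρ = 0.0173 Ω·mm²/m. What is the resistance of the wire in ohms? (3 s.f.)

649 Ω

ρ = 0.0173 Ω·mm²/m = 1.73×10^-8 Ω·m
A = m/(density·L) = 0.73/(9050×1740) = 4.6358e-08 m²
R = ρL/A = (1.73×10^-8)(1740)/(4.6358e-08) = 649 Ω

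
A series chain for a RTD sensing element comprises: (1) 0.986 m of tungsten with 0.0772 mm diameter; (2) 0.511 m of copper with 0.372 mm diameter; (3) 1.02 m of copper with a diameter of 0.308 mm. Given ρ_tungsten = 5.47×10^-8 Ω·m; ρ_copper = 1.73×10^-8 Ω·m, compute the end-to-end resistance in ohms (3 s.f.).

11.8 Ω

Seg 1: A = π(d/2)² = π(3.8600e-05 m)² = 4.681e-09 m²
R_1 = (5.47×10^-8)(0.986)/(4.681e-09) = 11.52 Ω
Seg 2: A = π(d/2)² = π(1.8600e-04 m)² = 1.087e-07 m²
R_2 = (1.73×10^-8)(0.511)/(1.087e-07) = 0.08134 Ω
Seg 3: A = π(d/2)² = π(1.5400e-04 m)² = 7.451e-08 m²
R_3 = (1.73×10^-8)(1.02)/(7.451e-08) = 0.2368 Ω
R_total = R_1 + R_2 + R_3 = 11.8 Ω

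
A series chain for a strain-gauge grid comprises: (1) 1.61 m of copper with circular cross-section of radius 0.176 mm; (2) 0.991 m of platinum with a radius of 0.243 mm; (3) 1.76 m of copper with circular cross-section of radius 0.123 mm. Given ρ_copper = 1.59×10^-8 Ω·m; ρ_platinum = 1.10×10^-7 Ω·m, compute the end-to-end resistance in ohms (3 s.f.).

Seg 1: A = πr² = π(1.7600e-04 m)² = 9.731e-08 m²
R_1 = (1.59×10^-8)(1.61)/(9.731e-08) = 0.2631 Ω
Seg 2: A = πr² = π(2.4300e-04 m)² = 1.855e-07 m²
R_2 = (1.10×10^-7)(0.991)/(1.855e-07) = 0.5876 Ω
Seg 3: A = πr² = π(1.2300e-04 m)² = 4.753e-08 m²
R_3 = (1.59×10^-8)(1.76)/(4.753e-08) = 0.5888 Ω
R_total = R_1 + R_2 + R_3 = 1.44 Ω

1.44 Ω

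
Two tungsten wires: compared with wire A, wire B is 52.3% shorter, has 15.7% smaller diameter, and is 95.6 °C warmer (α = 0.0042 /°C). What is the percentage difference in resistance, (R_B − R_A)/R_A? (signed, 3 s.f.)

-5.93%

R ∝ ρL/d² with ρ ∝ (1+αΔT), so R_B/R_A = (1 − 52.3/100) × (1 − 15.7/100)⁻² × (1 + 0.0042×95.6)
= 0.477 × 1.407 × 1.401 = 0.9407
(R_B − R_A)/R_A = 0.9407 − 1 = -5.93%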